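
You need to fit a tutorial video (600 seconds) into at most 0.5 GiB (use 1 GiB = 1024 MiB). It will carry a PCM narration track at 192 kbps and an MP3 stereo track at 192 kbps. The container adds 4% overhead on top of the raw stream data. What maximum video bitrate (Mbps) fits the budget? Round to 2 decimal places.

Budget: 0.5 GiB = 4295.0 Mb.
Stream payload after overhead: 4295.0 / 1.04 = 4129.8 Mb.
Total bitrate budget: 4129.8 Mb / 600 s = 6.883 Mbps.
Audio total: 192 + 192 = 384 kbps = 0.384 Mbps.
Video: 6.883 − 0.384 = 6.499 Mbps.

6.50 Mbps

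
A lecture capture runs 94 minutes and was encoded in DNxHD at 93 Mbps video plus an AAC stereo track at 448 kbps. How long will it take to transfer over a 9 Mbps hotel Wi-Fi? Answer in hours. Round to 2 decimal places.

16.27 hours

94 min = 5640 s
Audio: 448 kbps = 0.448 Mbps.
Total bitrate: 93.448 Mbps.
File: 93.448 Mbps × 5640 s = 527046.7 Mb.
At 9 Mbps: 527046.7 / 9 = 58560.7 s ≈ 16.3 hours.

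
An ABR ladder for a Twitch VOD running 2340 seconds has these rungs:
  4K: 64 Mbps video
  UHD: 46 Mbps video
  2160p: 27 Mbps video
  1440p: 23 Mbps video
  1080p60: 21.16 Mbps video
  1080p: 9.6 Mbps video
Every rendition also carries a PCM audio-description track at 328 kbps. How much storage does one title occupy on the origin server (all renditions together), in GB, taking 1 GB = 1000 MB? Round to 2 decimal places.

56.37 GB

Audio: 328 kbps = 0.328 Mbps.
Sum of rendition bitrates: (64+0.328) + (46+0.328) + (27+0.328) + (23+0.328) + (21.16+0.328) + (9.6+0.328) = 192.728 Mbps.
× 2340 s = 450,984 Mb = 56,373 MB = 56.37 GB.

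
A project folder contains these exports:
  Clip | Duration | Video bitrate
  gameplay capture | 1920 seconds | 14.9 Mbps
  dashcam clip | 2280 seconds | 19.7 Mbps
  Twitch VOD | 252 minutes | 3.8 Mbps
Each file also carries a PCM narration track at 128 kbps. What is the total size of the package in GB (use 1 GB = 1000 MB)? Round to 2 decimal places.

Audio: 128 kbps = 0.128 Mbps.
gameplay capture: 15.028 Mbps × 1920 s = 28853.8 Mb
dashcam clip: 19.828 Mbps × 2280 s = 45207.8 Mb
Twitch VOD: 3.928 Mbps × 15120 s = 59391.4 Mb
Total: 133453.0 Mb = 16681.6 MB.
= 16.68 GB.

16.68 GB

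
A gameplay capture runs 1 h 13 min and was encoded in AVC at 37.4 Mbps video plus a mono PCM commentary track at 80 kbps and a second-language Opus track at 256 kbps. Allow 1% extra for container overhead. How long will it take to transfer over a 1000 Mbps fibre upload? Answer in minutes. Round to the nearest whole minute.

3 minutes

1 h 13 min = 73 min = 4380 s
Audio total: 80 + 256 = 336 kbps = 0.336 Mbps.
Total bitrate: 37.736 Mbps.
File: 37.736 Mbps × 4380 s = 165283.7 Mb.
With 1% container overhead: ×1.01. → 166936.5 Mb.
At 1000 Mbps: 166936.5 / 1000 = 166.9 s ≈ 2.78 minutes.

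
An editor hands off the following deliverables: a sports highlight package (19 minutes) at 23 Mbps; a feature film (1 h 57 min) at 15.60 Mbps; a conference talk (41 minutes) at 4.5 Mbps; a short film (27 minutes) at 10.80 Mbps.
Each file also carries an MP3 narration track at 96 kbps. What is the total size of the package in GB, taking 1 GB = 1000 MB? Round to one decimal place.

20.7 GB

Audio: 96 kbps = 0.096 Mbps.
sports highlight package: 23.096 Mbps × 1140 s = 26329.4 Mb
feature film: 15.696 Mbps × 7020 s = 110185.9 Mb
conference talk: 4.596 Mbps × 2460 s = 11306.2 Mb
short film: 10.896 Mbps × 1620 s = 17651.5 Mb
Total: 165473.0 Mb = 20684.1 MB.
= 20.68 GB.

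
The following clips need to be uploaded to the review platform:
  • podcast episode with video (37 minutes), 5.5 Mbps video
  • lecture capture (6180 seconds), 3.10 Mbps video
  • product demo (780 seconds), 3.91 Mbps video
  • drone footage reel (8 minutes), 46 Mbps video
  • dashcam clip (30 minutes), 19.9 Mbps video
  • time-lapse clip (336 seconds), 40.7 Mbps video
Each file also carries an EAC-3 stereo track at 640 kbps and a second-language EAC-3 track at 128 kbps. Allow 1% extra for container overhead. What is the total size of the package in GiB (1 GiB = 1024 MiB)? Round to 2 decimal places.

Audio total: 640 + 128 = 768 kbps = 0.768 Mbps.
podcast episode with video: 6.268 Mbps × 2220 s × 1.01 = 14054.1 Mb
lecture capture: 3.868 Mbps × 6180 s × 1.01 = 24143.3 Mb
product demo: 4.678 Mbps × 780 s × 1.01 = 3685.3 Mb
drone footage reel: 46.768 Mbps × 480 s × 1.01 = 22673.1 Mb
dashcam clip: 20.668 Mbps × 1800 s × 1.01 = 37574.4 Mb
time-lapse clip: 41.468 Mbps × 336 s × 1.01 = 14072.6 Mb
Total: 116202.9 Mb = 14525.4 MB.
= 13.53 GiB.

13.53 GiB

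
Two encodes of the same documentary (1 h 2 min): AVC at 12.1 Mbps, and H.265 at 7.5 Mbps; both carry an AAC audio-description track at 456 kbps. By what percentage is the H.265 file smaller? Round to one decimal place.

36.6%

1 h 2 min = 62 min = 3720 s
Audio: 456 kbps = 0.456 Mbps.
AVC: 12.556 Mbps × 3720 s = 46708.3 Mb = 5.438 GiB.
H.265: 7.956 Mbps × 3720 s = 29596.3 Mb = 3.445 GiB.
Reduction: (1 − 3.445/5.438) × 100 = 36.64%.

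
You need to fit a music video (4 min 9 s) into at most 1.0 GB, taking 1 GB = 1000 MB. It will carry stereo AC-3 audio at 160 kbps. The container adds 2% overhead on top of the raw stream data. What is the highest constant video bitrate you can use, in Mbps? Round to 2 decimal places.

31.34 Mbps

Budget: 1.0 GB = 8000.0 Mb.
Stream payload after overhead: 8000.0 / 1.02 = 7843.1 Mb.
4 min 9 s = 249 s
Total bitrate budget: 7843.1 Mb / 249 s = 31.499 Mbps.
Audio: 160 kbps = 0.160 Mbps.
Video: 31.499 − 0.160 = 31.339 Mbps.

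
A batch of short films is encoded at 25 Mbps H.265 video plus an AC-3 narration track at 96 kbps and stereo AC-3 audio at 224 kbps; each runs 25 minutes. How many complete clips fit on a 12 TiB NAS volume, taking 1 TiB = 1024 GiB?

25 min = 1500 s
Audio total: 96 + 224 = 320 kbps = 0.320 Mbps.
Total bitrate: 25.320 Mbps.
Per item: 25.320 Mbps × 1500 s = 37,980 Mb = 4,748 MB.
Capacity: 12 TiB = 105,553,116 Mb; 2779.18 items → 2779 complete.

2779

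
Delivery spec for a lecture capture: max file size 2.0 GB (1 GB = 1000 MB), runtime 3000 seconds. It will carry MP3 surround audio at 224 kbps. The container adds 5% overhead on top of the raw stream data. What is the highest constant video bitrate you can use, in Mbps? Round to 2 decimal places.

Budget: 2.0 GB = 16000.0 Mb.
Stream payload after overhead: 16000.0 / 1.05 = 15238.1 Mb.
Total bitrate budget: 15238.1 Mb / 3000 s = 5.079 Mbps.
Audio: 224 kbps = 0.224 Mbps.
Video: 5.079 − 0.224 = 4.855 Mbps.

4.86 Mbps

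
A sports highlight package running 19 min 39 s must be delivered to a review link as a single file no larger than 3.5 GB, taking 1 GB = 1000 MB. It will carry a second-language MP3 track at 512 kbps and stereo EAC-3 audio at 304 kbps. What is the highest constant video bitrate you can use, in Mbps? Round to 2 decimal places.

22.93 Mbps

Budget: 3.5 GB = 28000.0 Mb.
19 min 39 s = 1179 s
Total bitrate budget: 28000.0 Mb / 1179 s = 23.749 Mbps.
Audio total: 512 + 304 = 816 kbps = 0.816 Mbps.
Video: 23.749 − 0.816 = 22.933 Mbps.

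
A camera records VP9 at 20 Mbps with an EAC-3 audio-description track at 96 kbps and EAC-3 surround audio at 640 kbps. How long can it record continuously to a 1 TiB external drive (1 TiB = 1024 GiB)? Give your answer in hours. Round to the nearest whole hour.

Audio total: 96 + 640 = 736 kbps = 0.736 Mbps.
Total bitrate: 20 + 0.736 = 20.736 Mbps.
Capacity: 1 TiB = 8,796,093 Mb.
Recording time: 8,796,093 / 20.736 = 424,194 s ≈ 118 hours.

118 hours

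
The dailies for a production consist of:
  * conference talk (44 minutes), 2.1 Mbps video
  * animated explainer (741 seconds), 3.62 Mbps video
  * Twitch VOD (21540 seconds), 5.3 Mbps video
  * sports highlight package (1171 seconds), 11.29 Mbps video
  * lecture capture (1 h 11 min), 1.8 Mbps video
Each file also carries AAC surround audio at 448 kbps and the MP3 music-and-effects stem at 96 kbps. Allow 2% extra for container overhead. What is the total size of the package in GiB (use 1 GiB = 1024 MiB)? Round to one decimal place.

Audio total: 448 + 96 = 544 kbps = 0.544 Mbps.
conference talk: 2.644 Mbps × 2640 s × 1.02 = 7119.8 Mb
animated explainer: 4.164 Mbps × 741 s × 1.02 = 3147.2 Mb
Twitch VOD: 5.844 Mbps × 21540 s × 1.02 = 128397.4 Mb
sports highlight package: 11.834 Mbps × 1171 s × 1.02 = 14134.8 Mb
lecture capture: 2.344 Mbps × 4260 s × 1.02 = 10185.1 Mb
Total: 162984.3 Mb = 20373.0 MB.
= 18.97 GiB.

19.0 GiB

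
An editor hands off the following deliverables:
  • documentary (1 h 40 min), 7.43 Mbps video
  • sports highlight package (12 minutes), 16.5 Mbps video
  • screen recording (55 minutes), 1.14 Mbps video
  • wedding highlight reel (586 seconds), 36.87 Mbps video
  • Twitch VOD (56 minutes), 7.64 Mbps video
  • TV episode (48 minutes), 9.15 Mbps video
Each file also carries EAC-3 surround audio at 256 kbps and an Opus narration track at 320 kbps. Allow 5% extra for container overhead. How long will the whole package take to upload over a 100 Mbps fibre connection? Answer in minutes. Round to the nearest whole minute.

Audio total: 256 + 320 = 576 kbps = 0.576 Mbps.
documentary: 8.006 Mbps × 6000 s × 1.05 = 50437.8 Mb
sports highlight package: 17.076 Mbps × 720 s × 1.05 = 12909.5 Mb
screen recording: 1.716 Mbps × 3300 s × 1.05 = 5945.9 Mb
wedding highlight reel: 37.446 Mbps × 586 s × 1.05 = 23040.5 Mb
Twitch VOD: 8.216 Mbps × 3360 s × 1.05 = 28986.0 Mb
TV episode: 9.726 Mbps × 2880 s × 1.05 = 29411.4 Mb
Total: 150731.2 Mb = 18841.4 MB.
At 100 Mbps: 150731.2 / 100 = 1507 s ≈ 25.1 minutes.

25 minutes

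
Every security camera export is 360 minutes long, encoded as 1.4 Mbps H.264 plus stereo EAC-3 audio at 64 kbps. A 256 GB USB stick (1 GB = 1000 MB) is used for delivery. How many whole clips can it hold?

64

360 min = 21600 s
Audio: 64 kbps = 0.064 Mbps.
Total bitrate: 1.464 Mbps.
Per item: 1.464 Mbps × 21600 s = 31,622 Mb = 3,953 MB.
Capacity: 256 GB = 2,048,000 Mb; 64.76 items → 64 complete.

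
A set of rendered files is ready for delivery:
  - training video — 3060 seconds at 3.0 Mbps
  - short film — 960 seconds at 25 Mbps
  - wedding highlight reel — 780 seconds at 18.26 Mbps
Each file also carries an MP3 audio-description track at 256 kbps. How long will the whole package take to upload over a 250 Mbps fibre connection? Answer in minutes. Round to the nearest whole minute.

3 minutes

Audio: 256 kbps = 0.256 Mbps.
training video: 3.256 Mbps × 3060 s = 9963.4 Mb
short film: 25.256 Mbps × 960 s = 24245.8 Mb
wedding highlight reel: 18.516 Mbps × 780 s = 14442.5 Mb
Total: 48651.6 Mb = 6081.4 MB.
At 250 Mbps: 48651.6 / 250 = 195 s ≈ 3.24 minutes.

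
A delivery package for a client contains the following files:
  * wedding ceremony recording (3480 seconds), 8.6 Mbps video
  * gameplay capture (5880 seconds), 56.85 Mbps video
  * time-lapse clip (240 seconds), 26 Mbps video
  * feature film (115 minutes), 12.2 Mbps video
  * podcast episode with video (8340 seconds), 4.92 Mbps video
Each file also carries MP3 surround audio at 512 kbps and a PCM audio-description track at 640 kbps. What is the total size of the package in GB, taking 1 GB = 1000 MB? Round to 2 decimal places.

Audio total: 512 + 640 = 1152 kbps = 1.152 Mbps.
wedding ceremony recording: 9.752 Mbps × 3480 s = 33937.0 Mb
gameplay capture: 58.002 Mbps × 5880 s = 341051.8 Mb
time-lapse clip: 27.152 Mbps × 240 s = 6516.5 Mb
feature film: 13.352 Mbps × 6900 s = 92128.8 Mb
podcast episode with video: 6.072 Mbps × 8340 s = 50640.5 Mb
Total: 524274.5 Mb = 65534.3 MB.
= 65.53 GB.

65.53 GB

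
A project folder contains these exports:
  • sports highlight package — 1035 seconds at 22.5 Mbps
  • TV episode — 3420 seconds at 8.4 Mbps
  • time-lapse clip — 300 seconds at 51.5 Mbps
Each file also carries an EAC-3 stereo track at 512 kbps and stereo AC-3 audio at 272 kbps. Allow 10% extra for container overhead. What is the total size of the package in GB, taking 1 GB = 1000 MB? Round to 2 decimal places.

Audio total: 512 + 272 = 784 kbps = 0.784 Mbps.
sports highlight package: 23.284 Mbps × 1035 s × 1.10 = 26508.8 Mb
TV episode: 9.184 Mbps × 3420 s × 1.10 = 34550.2 Mb
time-lapse clip: 52.284 Mbps × 300 s × 1.10 = 17253.7 Mb
Total: 78312.8 Mb = 9789.1 MB.
= 9.789 GB.

9.79 GB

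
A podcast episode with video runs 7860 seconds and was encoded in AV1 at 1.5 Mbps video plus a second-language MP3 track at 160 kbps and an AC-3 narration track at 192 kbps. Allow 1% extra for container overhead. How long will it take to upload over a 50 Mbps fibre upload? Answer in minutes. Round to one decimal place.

Audio total: 160 + 192 = 352 kbps = 0.352 Mbps.
Total bitrate: 1.852 Mbps.
File: 1.852 Mbps × 7860 s = 14556.7 Mb.
With 1% container overhead: ×1.01. → 14702.3 Mb.
At 50 Mbps: 14702.3 / 50 = 294.0 s ≈ 4.9 minutes.

4.9 minutes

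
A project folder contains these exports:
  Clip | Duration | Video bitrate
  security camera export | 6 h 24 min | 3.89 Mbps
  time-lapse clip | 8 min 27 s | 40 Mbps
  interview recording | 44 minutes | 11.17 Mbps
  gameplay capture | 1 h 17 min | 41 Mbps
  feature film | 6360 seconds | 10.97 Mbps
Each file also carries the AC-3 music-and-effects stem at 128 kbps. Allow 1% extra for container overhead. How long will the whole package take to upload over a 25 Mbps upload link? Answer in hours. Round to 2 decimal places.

Audio: 128 kbps = 0.128 Mbps.
security camera export: 4.018 Mbps × 23040 s × 1.01 = 93500.5 Mb
time-lapse clip: 40.128 Mbps × 507 s × 1.01 = 20548.3 Mb
interview recording: 11.298 Mbps × 2640 s × 1.01 = 30125.0 Mb
gameplay capture: 41.128 Mbps × 4620 s × 1.01 = 191911.5 Mb
feature film: 11.098 Mbps × 6360 s × 1.01 = 71289.1 Mb
Total: 407374.4 Mb = 50921.8 MB.
At 25 Mbps: 407374.4 / 25 = 16295 s ≈ 4.53 hours.

4.53 hours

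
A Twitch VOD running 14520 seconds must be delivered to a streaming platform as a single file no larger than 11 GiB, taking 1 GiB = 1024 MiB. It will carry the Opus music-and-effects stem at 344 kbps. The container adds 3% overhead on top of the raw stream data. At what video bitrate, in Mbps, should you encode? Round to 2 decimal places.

Budget: 11 GiB = 94489.3 Mb.
Stream payload after overhead: 94489.3 / 1.03 = 91737.2 Mb.
Total bitrate budget: 91737.2 Mb / 14520 s = 6.318 Mbps.
Audio: 344 kbps = 0.344 Mbps.
Video: 6.318 − 0.344 = 5.974 Mbps.

5.97 Mbps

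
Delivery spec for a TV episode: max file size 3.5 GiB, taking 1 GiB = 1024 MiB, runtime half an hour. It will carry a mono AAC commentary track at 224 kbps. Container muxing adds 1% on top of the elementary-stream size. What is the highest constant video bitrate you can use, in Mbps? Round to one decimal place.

Budget: 3.5 GiB = 30064.8 Mb.
Stream payload after overhead: 30064.8 / 1.01 = 29767.1 Mb.
30 min = 1800 s
Total bitrate budget: 29767.1 Mb / 1800 s = 16.537 Mbps.
Audio: 224 kbps = 0.224 Mbps.
Video: 16.537 − 0.224 = 16.313 Mbps.

16.3 Mbps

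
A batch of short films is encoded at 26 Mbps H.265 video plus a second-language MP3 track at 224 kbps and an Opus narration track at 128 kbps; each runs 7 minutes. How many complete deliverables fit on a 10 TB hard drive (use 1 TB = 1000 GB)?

7228

7 min = 420 s
Audio total: 224 + 128 = 352 kbps = 0.352 Mbps.
Total bitrate: 26.352 Mbps.
Per item: 26.352 Mbps × 420 s = 11,068 Mb = 1,383 MB.
Capacity: 10 TB = 80,000,000 Mb; 7228.15 items → 7228 complete.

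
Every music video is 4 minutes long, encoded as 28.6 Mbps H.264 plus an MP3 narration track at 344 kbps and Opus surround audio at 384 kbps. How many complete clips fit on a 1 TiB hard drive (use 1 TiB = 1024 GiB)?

1249

4 min = 240 s
Audio total: 344 + 384 = 728 kbps = 0.728 Mbps.
Total bitrate: 29.328 Mbps.
Per item: 29.328 Mbps × 240 s = 7,039 Mb = 879.8 MB.
Capacity: 1 TiB = 8,796,093 Mb; 1249.67 items → 1249 complete.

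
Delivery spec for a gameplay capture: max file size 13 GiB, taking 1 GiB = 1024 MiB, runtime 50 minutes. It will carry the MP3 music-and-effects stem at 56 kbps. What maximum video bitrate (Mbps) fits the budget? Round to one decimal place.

37.2 Mbps

Budget: 13 GiB = 111669.1 Mb.
50 min = 3000 s
Total bitrate budget: 111669.1 Mb / 3000 s = 37.223 Mbps.
Audio: 56 kbps = 0.056 Mbps.
Video: 37.223 − 0.056 = 37.167 Mbps.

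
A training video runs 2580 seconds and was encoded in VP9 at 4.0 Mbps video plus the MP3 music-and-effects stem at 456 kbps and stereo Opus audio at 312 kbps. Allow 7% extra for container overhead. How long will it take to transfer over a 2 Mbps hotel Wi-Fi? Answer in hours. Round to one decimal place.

1.8 hours

Audio total: 456 + 312 = 768 kbps = 0.768 Mbps.
Total bitrate: 4.768 Mbps.
File: 4.768 Mbps × 2580 s = 12301.4 Mb.
With 7% container overhead: ×1.07. → 13162.5 Mb.
At 2 Mbps: 13162.5 / 2 = 6581.3 s ≈ 1.83 hours.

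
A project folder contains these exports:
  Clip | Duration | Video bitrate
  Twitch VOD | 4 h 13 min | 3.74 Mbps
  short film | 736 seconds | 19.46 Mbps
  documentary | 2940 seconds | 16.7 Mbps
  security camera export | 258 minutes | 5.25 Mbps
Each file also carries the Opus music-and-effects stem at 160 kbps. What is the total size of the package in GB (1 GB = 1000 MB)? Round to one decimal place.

25.9 GB

Audio: 160 kbps = 0.160 Mbps.
Twitch VOD: 3.900 Mbps × 15180 s = 59202.0 Mb
short film: 19.620 Mbps × 736 s = 14440.3 Mb
documentary: 16.860 Mbps × 2940 s = 49568.4 Mb
security camera export: 5.410 Mbps × 15480 s = 83746.8 Mb
Total: 206957.5 Mb = 25869.7 MB.
= 25.87 GB.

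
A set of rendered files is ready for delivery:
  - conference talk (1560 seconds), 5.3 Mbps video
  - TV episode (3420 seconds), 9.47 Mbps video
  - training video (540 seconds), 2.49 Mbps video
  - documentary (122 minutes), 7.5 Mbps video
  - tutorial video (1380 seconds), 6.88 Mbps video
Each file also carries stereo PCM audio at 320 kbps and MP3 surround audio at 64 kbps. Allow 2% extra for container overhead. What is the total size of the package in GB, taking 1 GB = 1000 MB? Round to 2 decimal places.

Audio total: 320 + 64 = 384 kbps = 0.384 Mbps.
conference talk: 5.684 Mbps × 1560 s × 1.02 = 9044.4 Mb
TV episode: 9.854 Mbps × 3420 s × 1.02 = 34374.7 Mb
training video: 2.874 Mbps × 540 s × 1.02 = 1583.0 Mb
documentary: 7.884 Mbps × 7320 s × 1.02 = 58865.1 Mb
tutorial video: 7.264 Mbps × 1380 s × 1.02 = 10224.8 Mb
Total: 114092.0 Mb = 14261.5 MB.
= 14.26 GB.

14.26 GB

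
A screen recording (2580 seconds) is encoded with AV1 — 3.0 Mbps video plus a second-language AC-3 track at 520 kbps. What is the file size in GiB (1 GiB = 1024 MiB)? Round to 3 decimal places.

1.057 GiB

Audio: 520 kbps = 0.520 Mbps.
Total bitrate: 3.0 + 0.520 = 3.520 Mbps.
Stream data: 3.520 Mbps × 2580 s = 9081.6 Mb.
9,082 Mb = 1,135,200,000 bytes ÷ 1,073,741,824 = 1.057 GiB.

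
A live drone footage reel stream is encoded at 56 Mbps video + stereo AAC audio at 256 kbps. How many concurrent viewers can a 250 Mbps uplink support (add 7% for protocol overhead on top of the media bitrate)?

4

Audio: 256 kbps = 0.256 Mbps.
Per-viewer media rate: 56.256 Mbps.
On the wire with 7% overhead: 60.194 Mbps.
250 Mbps = 250.0 Mbps; 250.0 / 60.194 = 4.15 → 4 viewers.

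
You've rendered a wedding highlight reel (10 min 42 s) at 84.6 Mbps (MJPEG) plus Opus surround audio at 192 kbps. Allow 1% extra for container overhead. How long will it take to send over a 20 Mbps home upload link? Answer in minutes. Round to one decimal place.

45.8 minutes

10 min 42 s = 642 s
Audio: 192 kbps = 0.192 Mbps.
Total bitrate: 84.792 Mbps.
File: 84.792 Mbps × 642 s = 54436.5 Mb.
With 1% container overhead: ×1.01. → 54980.8 Mb.
At 20 Mbps: 54980.8 / 20 = 2749.0 s ≈ 45.8 minutes.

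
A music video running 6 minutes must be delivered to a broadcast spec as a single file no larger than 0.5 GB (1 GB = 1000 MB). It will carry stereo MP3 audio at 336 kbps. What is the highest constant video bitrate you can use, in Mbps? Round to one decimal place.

Budget: 0.5 GB = 4000.0 Mb.
6 min = 360 s
Total bitrate budget: 4000.0 Mb / 360 s = 11.111 Mbps.
Audio: 336 kbps = 0.336 Mbps.
Video: 11.111 − 0.336 = 10.775 Mbps.

10.8 Mbps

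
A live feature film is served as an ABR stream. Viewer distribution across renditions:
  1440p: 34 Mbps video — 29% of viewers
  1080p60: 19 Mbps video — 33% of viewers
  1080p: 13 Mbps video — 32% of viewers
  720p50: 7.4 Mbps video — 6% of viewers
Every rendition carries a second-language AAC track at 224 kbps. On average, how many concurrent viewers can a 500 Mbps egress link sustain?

Audio: 224 kbps = 0.224 Mbps.
Average per-viewer bitrate: 0.29×34.224 + 0.33×19.224 + 0.32×13.224 + 0.06×7.624 = 20.958 Mbps.
500 Mbps = 500.0 Mbps; 500.0 / 20.958 = 23.86 → 23.

23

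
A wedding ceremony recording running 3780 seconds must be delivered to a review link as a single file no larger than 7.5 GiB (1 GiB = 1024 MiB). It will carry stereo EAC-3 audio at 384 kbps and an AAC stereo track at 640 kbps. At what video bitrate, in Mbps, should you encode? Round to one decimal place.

Budget: 7.5 GiB = 64424.5 Mb.
Total bitrate budget: 64424.5 Mb / 3780 s = 17.044 Mbps.
Audio total: 384 + 640 = 1024 kbps = 1.024 Mbps.
Video: 17.044 − 1.024 = 16.020 Mbps.

16.0 Mbps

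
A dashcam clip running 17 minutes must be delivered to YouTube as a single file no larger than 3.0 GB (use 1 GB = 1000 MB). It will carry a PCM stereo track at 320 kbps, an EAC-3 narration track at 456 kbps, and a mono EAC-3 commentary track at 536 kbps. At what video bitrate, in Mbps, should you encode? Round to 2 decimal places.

Budget: 3.0 GB = 24000.0 Mb.
17 min = 1020 s
Total bitrate budget: 24000.0 Mb / 1020 s = 23.529 Mbps.
Audio total: 320 + 456 + 536 = 1312 kbps = 1.312 Mbps.
Video: 23.529 − 1.312 = 22.217 Mbps.

22.22 Mbps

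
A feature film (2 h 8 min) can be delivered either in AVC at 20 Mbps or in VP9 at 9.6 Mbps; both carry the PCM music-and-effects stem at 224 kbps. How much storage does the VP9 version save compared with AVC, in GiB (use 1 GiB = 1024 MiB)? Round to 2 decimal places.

2 h 8 min = 128 min = 7680 s
Audio: 224 kbps = 0.224 Mbps.
AVC: 20.224 Mbps × 7680 s = 155320.3 Mb = 18.082 GiB.
VP9: 9.824 Mbps × 7680 s = 75448.3 Mb = 8.783 GiB.
Saving: 18.082 − 8.783 = 9.298 GiB.

9.30 GiB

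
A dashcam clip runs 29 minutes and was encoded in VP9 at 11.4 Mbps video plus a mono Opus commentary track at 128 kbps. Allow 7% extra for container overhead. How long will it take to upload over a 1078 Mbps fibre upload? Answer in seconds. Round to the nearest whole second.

20 seconds

29 min = 1740 s
Audio: 128 kbps = 0.128 Mbps.
Total bitrate: 11.528 Mbps.
File: 11.528 Mbps × 1740 s = 20058.7 Mb.
With 7% container overhead: ×1.07. → 21462.8 Mb.
At 1078 Mbps: 21462.8 / 1078 = 19.9 s ≈ 19.9 seconds.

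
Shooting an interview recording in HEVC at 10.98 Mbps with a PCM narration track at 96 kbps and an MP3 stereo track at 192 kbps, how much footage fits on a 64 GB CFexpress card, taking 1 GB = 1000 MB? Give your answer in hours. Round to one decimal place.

Audio total: 96 + 192 = 288 kbps = 0.288 Mbps.
Total bitrate: 10.98 + 0.288 = 11.268 Mbps.
Capacity: 64 GB = 512,000 Mb.
Recording time: 512,000 / 11.268 = 45,438 s ≈ 12.6 hours.

12.6 hours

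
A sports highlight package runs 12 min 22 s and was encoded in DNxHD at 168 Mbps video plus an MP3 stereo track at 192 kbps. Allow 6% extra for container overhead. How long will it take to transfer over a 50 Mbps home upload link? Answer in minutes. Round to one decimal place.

12 min 22 s = 742 s
Audio: 192 kbps = 0.192 Mbps.
Total bitrate: 168.192 Mbps.
File: 168.192 Mbps × 742 s = 124798.5 Mb.
With 6% container overhead: ×1.06. → 132286.4 Mb.
At 50 Mbps: 132286.4 / 50 = 2645.7 s ≈ 44.1 minutes.

44.1 minutes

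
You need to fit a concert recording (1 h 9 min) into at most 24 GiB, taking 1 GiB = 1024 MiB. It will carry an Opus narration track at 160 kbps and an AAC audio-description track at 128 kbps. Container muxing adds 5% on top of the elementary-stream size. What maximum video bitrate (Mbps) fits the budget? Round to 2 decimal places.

47.14 Mbps

Budget: 24 GiB = 206158.4 Mb.
Stream payload after overhead: 206158.4 / 1.05 = 196341.4 Mb.
1 h 9 min = 69 min = 4140 s
Total bitrate budget: 196341.4 Mb / 4140 s = 47.425 Mbps.
Audio total: 160 + 128 = 288 kbps = 0.288 Mbps.
Video: 47.425 − 0.288 = 47.137 Mbps.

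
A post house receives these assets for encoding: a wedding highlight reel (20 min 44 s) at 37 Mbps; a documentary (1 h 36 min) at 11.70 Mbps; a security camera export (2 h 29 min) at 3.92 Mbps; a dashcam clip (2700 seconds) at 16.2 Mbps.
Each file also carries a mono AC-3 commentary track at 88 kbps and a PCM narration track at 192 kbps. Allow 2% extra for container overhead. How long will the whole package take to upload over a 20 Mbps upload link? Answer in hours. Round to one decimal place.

2.8 hours

Audio total: 88 + 192 = 280 kbps = 0.280 Mbps.
wedding highlight reel: 37.280 Mbps × 1244 s × 1.02 = 47303.8 Mb
documentary: 11.980 Mbps × 5760 s × 1.02 = 70384.9 Mb
security camera export: 4.200 Mbps × 8940 s × 1.02 = 38299.0 Mb
dashcam clip: 16.480 Mbps × 2700 s × 1.02 = 45385.9 Mb
Total: 201373.6 Mb = 25171.7 MB.
At 20 Mbps: 201373.6 / 20 = 10069 s ≈ 2.8 hours.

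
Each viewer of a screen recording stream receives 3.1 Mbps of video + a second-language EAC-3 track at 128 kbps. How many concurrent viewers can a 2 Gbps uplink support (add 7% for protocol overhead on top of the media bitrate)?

Audio: 128 kbps = 0.128 Mbps.
Per-viewer media rate: 3.228 Mbps.
On the wire with 7% overhead: 3.454 Mbps.
2 Gbps = 2,000 Mbps; 2,000 / 3.454 = 579.05 → 579 viewers.

579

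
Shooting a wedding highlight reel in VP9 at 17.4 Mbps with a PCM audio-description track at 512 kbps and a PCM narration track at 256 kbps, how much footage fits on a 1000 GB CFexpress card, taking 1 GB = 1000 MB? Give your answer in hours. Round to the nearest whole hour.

Audio total: 512 + 256 = 768 kbps = 0.768 Mbps.
Total bitrate: 17.4 + 0.768 = 18.168 Mbps.
Capacity: 1000 GB = 8,000,000 Mb.
Recording time: 8,000,000 / 18.168 = 440,335 s ≈ 122 hours.

122 hours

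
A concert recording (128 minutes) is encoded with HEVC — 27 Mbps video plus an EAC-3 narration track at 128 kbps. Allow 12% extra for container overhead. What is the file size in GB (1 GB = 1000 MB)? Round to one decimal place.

29.2 GB

128 min = 7680 s
Audio: 128 kbps = 0.128 Mbps.
Total bitrate: 27 + 0.128 = 27.128 Mbps.
Stream data: 27.128 Mbps × 7680 s = 208343.0 Mb.
With 12% container overhead: ×1.12.
233,344 Mb ÷ 8 = 29,168 MB → 29.17 GB.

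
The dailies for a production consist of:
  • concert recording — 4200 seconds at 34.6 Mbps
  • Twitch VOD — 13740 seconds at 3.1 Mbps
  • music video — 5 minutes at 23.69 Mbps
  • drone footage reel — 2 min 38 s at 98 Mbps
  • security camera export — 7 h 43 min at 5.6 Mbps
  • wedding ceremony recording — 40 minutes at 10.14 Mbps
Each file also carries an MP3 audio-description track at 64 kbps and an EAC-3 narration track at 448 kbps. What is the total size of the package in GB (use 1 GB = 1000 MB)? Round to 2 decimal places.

51.91 GB

Audio total: 64 + 448 = 512 kbps = 0.512 Mbps.
concert recording: 35.112 Mbps × 4200 s = 147470.4 Mb
Twitch VOD: 3.612 Mbps × 13740 s = 49628.9 Mb
music video: 24.202 Mbps × 300 s = 7260.6 Mb
drone footage reel: 98.512 Mbps × 158 s = 15564.9 Mb
security camera export: 6.112 Mbps × 27780 s = 169791.4 Mb
wedding ceremony recording: 10.652 Mbps × 2400 s = 25564.8 Mb
Total: 415280.9 Mb = 51910.1 MB.
= 51.91 GB.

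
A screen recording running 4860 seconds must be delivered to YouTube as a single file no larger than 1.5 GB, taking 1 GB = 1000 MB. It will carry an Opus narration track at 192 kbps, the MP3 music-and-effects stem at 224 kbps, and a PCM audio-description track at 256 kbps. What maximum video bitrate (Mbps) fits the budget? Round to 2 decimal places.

Budget: 1.5 GB = 12000.0 Mb.
Total bitrate budget: 12000.0 Mb / 4860 s = 2.469 Mbps.
Audio total: 192 + 224 + 256 = 672 kbps = 0.672 Mbps.
Video: 2.469 − 0.672 = 1.797 Mbps.

1.80 Mbps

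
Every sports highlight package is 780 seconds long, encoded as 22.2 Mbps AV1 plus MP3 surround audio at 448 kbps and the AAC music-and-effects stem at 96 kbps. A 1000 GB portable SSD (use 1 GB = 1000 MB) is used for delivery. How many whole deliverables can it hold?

Audio total: 448 + 96 = 544 kbps = 0.544 Mbps.
Total bitrate: 22.744 Mbps.
Per item: 22.744 Mbps × 780 s = 17,740 Mb = 2,218 MB.
Capacity: 1000 GB = 8,000,000 Mb; 450.95 items → 450 complete.

450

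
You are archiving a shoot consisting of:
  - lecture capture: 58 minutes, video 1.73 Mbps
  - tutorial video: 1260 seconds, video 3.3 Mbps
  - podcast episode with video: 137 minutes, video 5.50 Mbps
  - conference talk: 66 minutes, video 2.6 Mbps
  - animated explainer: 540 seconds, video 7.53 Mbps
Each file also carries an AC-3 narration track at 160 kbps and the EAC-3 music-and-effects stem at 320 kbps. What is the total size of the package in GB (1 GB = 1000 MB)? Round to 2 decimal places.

Audio total: 160 + 320 = 480 kbps = 0.480 Mbps.
lecture capture: 2.210 Mbps × 3480 s = 7690.8 Mb
tutorial video: 3.780 Mbps × 1260 s = 4762.8 Mb
podcast episode with video: 5.980 Mbps × 8220 s = 49155.6 Mb
conference talk: 3.080 Mbps × 3960 s = 12196.8 Mb
animated explainer: 8.010 Mbps × 540 s = 4325.4 Mb
Total: 78131.4 Mb = 9766.4 MB.
= 9.766 GB.

9.77 GB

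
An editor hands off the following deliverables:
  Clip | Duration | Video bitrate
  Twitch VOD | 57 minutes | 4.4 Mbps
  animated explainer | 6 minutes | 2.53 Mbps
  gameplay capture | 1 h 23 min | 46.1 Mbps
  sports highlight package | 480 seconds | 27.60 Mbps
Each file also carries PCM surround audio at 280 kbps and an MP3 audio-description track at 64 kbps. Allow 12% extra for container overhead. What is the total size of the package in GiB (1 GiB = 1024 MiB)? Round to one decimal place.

Audio total: 280 + 64 = 344 kbps = 0.344 Mbps.
Twitch VOD: 4.744 Mbps × 3420 s × 1.12 = 18171.4 Mb
animated explainer: 2.874 Mbps × 360 s × 1.12 = 1158.8 Mb
gameplay capture: 46.444 Mbps × 4980 s × 1.12 = 259046.1 Mb
sports highlight package: 27.944 Mbps × 480 s × 1.12 = 15022.7 Mb
Total: 293399.0 Mb = 36674.9 MB.
= 34.16 GiB.

34.2 GiB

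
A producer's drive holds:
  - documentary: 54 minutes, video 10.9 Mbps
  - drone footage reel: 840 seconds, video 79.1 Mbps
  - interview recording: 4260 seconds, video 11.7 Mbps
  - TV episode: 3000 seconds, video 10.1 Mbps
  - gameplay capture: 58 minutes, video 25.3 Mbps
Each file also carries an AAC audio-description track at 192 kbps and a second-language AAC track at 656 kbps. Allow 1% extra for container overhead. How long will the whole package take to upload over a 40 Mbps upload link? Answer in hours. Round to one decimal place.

2.0 hours

Audio total: 192 + 656 = 848 kbps = 0.848 Mbps.
documentary: 11.748 Mbps × 3240 s × 1.01 = 38444.2 Mb
drone footage reel: 79.948 Mbps × 840 s × 1.01 = 67827.9 Mb
interview recording: 12.548 Mbps × 4260 s × 1.01 = 53989.0 Mb
TV episode: 10.948 Mbps × 3000 s × 1.01 = 33172.4 Mb
gameplay capture: 26.148 Mbps × 3480 s × 1.01 = 91905.0 Mb
Total: 285338.5 Mb = 35667.3 MB.
At 40 Mbps: 285338.5 / 40 = 7133 s ≈ 1.98 hours.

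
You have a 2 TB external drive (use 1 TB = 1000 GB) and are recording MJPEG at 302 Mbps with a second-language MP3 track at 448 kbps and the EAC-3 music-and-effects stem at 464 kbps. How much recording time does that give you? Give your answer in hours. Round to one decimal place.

Audio total: 448 + 464 = 912 kbps = 0.912 Mbps.
Total bitrate: 302 + 0.912 = 302.912 Mbps.
Capacity: 2 TB = 16,000,000 Mb.
Recording time: 16,000,000 / 302.912 = 52,821 s ≈ 14.7 hours.

14.7 hours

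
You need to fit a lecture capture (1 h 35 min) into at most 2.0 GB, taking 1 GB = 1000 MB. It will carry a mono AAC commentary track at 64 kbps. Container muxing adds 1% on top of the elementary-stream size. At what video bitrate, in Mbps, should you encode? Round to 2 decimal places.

Budget: 2.0 GB = 16000.0 Mb.
Stream payload after overhead: 16000.0 / 1.01 = 15841.6 Mb.
1 h 35 min = 95 min = 5700 s
Total bitrate budget: 15841.6 Mb / 5700 s = 2.779 Mbps.
Audio: 64 kbps = 0.064 Mbps.
Video: 2.779 − 0.064 = 2.715 Mbps.

2.72 Mbps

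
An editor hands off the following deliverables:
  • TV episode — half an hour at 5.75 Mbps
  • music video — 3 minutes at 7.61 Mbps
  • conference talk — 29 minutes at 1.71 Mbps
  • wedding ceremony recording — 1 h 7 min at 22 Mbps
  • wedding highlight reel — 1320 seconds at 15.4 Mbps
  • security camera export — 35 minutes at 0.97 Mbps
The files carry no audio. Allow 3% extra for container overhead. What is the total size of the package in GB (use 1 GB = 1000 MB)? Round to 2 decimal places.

TV episode: 5.750 Mbps × 1800 s × 1.03 = 10660.5 Mb
music video: 7.610 Mbps × 180 s × 1.03 = 1410.9 Mb
conference talk: 1.710 Mbps × 1740 s × 1.03 = 3064.7 Mb
wedding ceremony recording: 22.000 Mbps × 4020 s × 1.03 = 91093.2 Mb
wedding highlight reel: 15.400 Mbps × 1320 s × 1.03 = 20937.8 Mb
security camera export: 0.970 Mbps × 2100 s × 1.03 = 2098.1 Mb
Total: 129265.2 Mb = 16158.2 MB.
= 16.16 GB.

16.16 GB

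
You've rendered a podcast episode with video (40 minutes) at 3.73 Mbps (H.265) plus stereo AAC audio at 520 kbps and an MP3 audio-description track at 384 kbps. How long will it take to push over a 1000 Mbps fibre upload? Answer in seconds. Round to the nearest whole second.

11 seconds

40 min = 2400 s
Audio total: 520 + 384 = 904 kbps = 0.904 Mbps.
Total bitrate: 4.634 Mbps.
File: 4.634 Mbps × 2400 s = 11121.6 Mb.
At 1000 Mbps: 11121.6 / 1000 = 11.1 s ≈ 11.1 seconds.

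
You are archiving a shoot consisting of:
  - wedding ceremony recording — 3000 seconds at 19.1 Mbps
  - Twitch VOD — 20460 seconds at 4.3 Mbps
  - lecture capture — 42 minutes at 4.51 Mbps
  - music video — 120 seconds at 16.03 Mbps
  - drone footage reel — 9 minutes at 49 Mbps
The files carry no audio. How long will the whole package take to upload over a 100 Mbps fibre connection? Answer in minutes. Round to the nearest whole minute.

31 minutes

wedding ceremony recording: 19.100 Mbps × 3000 s = 57300.0 Mb
Twitch VOD: 4.300 Mbps × 20460 s = 87978.0 Mb
lecture capture: 4.510 Mbps × 2520 s = 11365.2 Mb
music video: 16.030 Mbps × 120 s = 1923.6 Mb
drone footage reel: 49.000 Mbps × 540 s = 26460.0 Mb
Total: 185026.8 Mb = 23128.3 MB.
At 100 Mbps: 185026.8 / 100 = 1850 s ≈ 30.8 minutes.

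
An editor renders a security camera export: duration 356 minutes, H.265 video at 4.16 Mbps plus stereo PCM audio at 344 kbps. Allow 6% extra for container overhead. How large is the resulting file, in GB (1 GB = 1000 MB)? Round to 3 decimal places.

12.747 GB

356 min = 21360 s
Audio: 344 kbps = 0.344 Mbps.
Total bitrate: 4.16 + 0.344 = 4.504 Mbps.
Stream data: 4.504 Mbps × 21360 s = 96205.4 Mb.
With 6% container overhead: ×1.06.
101,978 Mb ÷ 8 = 12,747 MB → 12.75 GB.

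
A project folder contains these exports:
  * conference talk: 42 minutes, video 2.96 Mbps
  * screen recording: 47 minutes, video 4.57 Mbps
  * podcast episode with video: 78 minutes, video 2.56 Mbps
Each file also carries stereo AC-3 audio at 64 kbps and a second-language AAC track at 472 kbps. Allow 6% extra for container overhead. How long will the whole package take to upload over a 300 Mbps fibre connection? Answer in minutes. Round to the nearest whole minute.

Audio total: 64 + 472 = 536 kbps = 0.536 Mbps.
conference talk: 3.496 Mbps × 2520 s × 1.06 = 9338.5 Mb
screen recording: 5.106 Mbps × 2820 s × 1.06 = 15262.9 Mb
podcast episode with video: 3.096 Mbps × 4680 s × 1.06 = 15358.6 Mb
Total: 39960.0 Mb = 4995.0 MB.
At 300 Mbps: 39960.0 / 300 = 133 s ≈ 2.22 minutes.

2 minutes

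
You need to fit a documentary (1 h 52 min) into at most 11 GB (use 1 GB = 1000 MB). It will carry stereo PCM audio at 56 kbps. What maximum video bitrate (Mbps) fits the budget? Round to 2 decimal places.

Budget: 11 GB = 88000.0 Mb.
1 h 52 min = 112 min = 6720 s
Total bitrate budget: 88000.0 Mb / 6720 s = 13.095 Mbps.
Audio: 56 kbps = 0.056 Mbps.
Video: 13.095 − 0.056 = 13.039 Mbps.

13.04 Mbps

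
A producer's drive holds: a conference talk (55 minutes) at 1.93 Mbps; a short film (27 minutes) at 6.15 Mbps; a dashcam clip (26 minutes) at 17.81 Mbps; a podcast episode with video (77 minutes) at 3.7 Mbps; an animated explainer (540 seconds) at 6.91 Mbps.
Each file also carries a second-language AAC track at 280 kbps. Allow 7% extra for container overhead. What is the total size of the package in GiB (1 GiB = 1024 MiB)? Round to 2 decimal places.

Audio: 280 kbps = 0.280 Mbps.
conference talk: 2.210 Mbps × 3300 s × 1.07 = 7803.5 Mb
short film: 6.430 Mbps × 1620 s × 1.07 = 11145.8 Mb
dashcam clip: 18.090 Mbps × 1560 s × 1.07 = 30195.8 Mb
podcast episode with video: 3.980 Mbps × 4620 s × 1.07 = 19674.7 Mb
animated explainer: 7.190 Mbps × 540 s × 1.07 = 4154.4 Mb
Total: 72974.2 Mb = 9121.8 MB.
= 8.495 GiB.

8.50 GiB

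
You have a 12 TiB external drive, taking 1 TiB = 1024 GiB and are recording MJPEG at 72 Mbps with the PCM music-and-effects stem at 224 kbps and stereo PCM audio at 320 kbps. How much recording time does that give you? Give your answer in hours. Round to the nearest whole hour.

404 hours

Audio total: 224 + 320 = 544 kbps = 0.544 Mbps.
Total bitrate: 72 + 0.544 = 72.544 Mbps.
Capacity: 12 TiB = 105,553,116 Mb.
Recording time: 105,553,116 / 72.544 = 1,455,022 s ≈ 404 hours.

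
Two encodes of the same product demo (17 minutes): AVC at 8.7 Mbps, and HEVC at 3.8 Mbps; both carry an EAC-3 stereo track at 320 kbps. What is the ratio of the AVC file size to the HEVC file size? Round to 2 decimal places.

2.19

17 min = 1020 s
Audio: 320 kbps = 0.320 Mbps.
AVC: 9.020 Mbps × 1020 s = 9200.4 Mb = 1.071 GiB.
HEVC: 4.120 Mbps × 1020 s = 4202.4 Mb = 0.489 GiB.
Ratio: 1.071 / 0.489 = 2.189.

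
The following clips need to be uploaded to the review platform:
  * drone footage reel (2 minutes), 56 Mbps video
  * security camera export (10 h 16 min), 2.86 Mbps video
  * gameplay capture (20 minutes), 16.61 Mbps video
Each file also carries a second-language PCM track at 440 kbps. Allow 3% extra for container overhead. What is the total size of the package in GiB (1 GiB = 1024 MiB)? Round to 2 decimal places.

Audio: 440 kbps = 0.440 Mbps.
drone footage reel: 56.440 Mbps × 120 s × 1.03 = 6976.0 Mb
security camera export: 3.300 Mbps × 36960 s × 1.03 = 125627.0 Mb
gameplay capture: 17.050 Mbps × 1200 s × 1.03 = 21073.8 Mb
Total: 153676.8 Mb = 19209.6 MB.
= 17.89 GiB.

17.89 GiB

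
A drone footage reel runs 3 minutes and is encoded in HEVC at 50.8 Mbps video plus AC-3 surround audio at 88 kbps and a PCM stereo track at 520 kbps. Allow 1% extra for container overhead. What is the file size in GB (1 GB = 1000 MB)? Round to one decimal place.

1.2 GB

3 min = 180 s
Audio total: 88 + 520 = 608 kbps = 0.608 Mbps.
Total bitrate: 50.8 + 0.608 = 51.408 Mbps.
Stream data: 51.408 Mbps × 180 s = 9253.4 Mb.
With 1% container overhead: ×1.01.
9,346 Mb ÷ 8 = 1,168 MB → 1.168 GB.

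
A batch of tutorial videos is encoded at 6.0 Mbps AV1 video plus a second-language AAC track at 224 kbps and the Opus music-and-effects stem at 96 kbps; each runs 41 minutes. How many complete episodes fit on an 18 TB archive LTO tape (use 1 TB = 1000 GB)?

9262

41 min = 2460 s
Audio total: 224 + 96 = 320 kbps = 0.320 Mbps.
Total bitrate: 6.320 Mbps.
Per item: 6.320 Mbps × 2460 s = 15,547 Mb = 1,943 MB.
Capacity: 18 TB = 144,000,000 Mb; 9262.12 items → 9262 complete.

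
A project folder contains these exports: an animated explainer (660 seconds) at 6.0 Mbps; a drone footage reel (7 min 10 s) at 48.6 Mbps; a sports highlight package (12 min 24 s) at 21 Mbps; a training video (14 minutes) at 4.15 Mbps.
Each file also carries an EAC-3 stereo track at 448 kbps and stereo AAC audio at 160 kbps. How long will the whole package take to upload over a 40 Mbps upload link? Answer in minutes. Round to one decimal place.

19.0 minutes

Audio total: 448 + 160 = 608 kbps = 0.608 Mbps.
animated explainer: 6.608 Mbps × 660 s = 4361.3 Mb
drone footage reel: 49.208 Mbps × 430 s = 21159.4 Mb
sports highlight package: 21.608 Mbps × 744 s = 16076.4 Mb
training video: 4.758 Mbps × 840 s = 3996.7 Mb
Total: 45593.8 Mb = 5699.2 MB.
At 40 Mbps: 45593.8 / 40 = 1140 s ≈ 19 minutes.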